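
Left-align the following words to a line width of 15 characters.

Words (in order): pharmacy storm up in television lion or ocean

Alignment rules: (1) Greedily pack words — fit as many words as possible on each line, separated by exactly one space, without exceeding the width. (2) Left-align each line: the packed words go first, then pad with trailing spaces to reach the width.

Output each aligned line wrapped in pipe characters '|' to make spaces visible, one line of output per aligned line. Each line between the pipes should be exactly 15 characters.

Answer: |pharmacy storm |
|up in          |
|television lion|
|or ocean       |

Derivation:
Line 1: ['pharmacy', 'storm'] (min_width=14, slack=1)
Line 2: ['up', 'in'] (min_width=5, slack=10)
Line 3: ['television', 'lion'] (min_width=15, slack=0)
Line 4: ['or', 'ocean'] (min_width=8, slack=7)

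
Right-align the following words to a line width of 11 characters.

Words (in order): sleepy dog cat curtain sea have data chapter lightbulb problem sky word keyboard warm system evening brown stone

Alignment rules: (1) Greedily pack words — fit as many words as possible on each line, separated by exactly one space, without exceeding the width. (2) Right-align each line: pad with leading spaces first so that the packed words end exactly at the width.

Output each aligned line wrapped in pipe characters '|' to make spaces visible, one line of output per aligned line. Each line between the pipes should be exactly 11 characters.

Answer: | sleepy dog|
|cat curtain|
|   sea have|
|       data|
|    chapter|
|  lightbulb|
|problem sky|
|       word|
|   keyboard|
|warm system|
|    evening|
|brown stone|

Derivation:
Line 1: ['sleepy', 'dog'] (min_width=10, slack=1)
Line 2: ['cat', 'curtain'] (min_width=11, slack=0)
Line 3: ['sea', 'have'] (min_width=8, slack=3)
Line 4: ['data'] (min_width=4, slack=7)
Line 5: ['chapter'] (min_width=7, slack=4)
Line 6: ['lightbulb'] (min_width=9, slack=2)
Line 7: ['problem', 'sky'] (min_width=11, slack=0)
Line 8: ['word'] (min_width=4, slack=7)
Line 9: ['keyboard'] (min_width=8, slack=3)
Line 10: ['warm', 'system'] (min_width=11, slack=0)
Line 11: ['evening'] (min_width=7, slack=4)
Line 12: ['brown', 'stone'] (min_width=11, slack=0)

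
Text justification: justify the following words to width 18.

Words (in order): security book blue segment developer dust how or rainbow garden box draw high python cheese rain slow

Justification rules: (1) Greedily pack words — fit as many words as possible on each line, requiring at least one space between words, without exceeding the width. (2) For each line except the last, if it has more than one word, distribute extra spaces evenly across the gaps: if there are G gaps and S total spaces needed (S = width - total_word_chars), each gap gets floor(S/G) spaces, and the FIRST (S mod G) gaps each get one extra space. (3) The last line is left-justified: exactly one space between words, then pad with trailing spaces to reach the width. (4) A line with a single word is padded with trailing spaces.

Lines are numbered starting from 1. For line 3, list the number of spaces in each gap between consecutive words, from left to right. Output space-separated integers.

Answer: 5 4

Derivation:
Line 1: ['security', 'book', 'blue'] (min_width=18, slack=0)
Line 2: ['segment', 'developer'] (min_width=17, slack=1)
Line 3: ['dust', 'how', 'or'] (min_width=11, slack=7)
Line 4: ['rainbow', 'garden', 'box'] (min_width=18, slack=0)
Line 5: ['draw', 'high', 'python'] (min_width=16, slack=2)
Line 6: ['cheese', 'rain', 'slow'] (min_width=16, slack=2)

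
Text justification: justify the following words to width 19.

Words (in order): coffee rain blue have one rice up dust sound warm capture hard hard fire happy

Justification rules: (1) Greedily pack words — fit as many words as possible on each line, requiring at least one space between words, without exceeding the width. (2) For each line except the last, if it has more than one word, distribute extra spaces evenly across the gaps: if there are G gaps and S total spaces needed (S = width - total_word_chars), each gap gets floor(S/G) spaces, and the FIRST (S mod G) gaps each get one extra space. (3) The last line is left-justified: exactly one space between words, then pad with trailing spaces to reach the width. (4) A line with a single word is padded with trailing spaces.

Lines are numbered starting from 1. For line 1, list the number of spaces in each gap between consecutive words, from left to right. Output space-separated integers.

Answer: 3 2

Derivation:
Line 1: ['coffee', 'rain', 'blue'] (min_width=16, slack=3)
Line 2: ['have', 'one', 'rice', 'up'] (min_width=16, slack=3)
Line 3: ['dust', 'sound', 'warm'] (min_width=15, slack=4)
Line 4: ['capture', 'hard', 'hard'] (min_width=17, slack=2)
Line 5: ['fire', 'happy'] (min_width=10, slack=9)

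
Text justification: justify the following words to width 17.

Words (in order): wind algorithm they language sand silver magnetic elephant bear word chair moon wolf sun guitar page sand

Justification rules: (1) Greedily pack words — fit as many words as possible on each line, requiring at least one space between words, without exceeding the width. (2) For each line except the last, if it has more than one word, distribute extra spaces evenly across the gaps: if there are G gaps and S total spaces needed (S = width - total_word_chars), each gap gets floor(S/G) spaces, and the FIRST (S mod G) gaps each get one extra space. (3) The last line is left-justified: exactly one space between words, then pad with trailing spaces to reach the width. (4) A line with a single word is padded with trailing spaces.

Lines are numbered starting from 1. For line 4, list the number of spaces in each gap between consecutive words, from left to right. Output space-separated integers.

Answer: 1

Derivation:
Line 1: ['wind', 'algorithm'] (min_width=14, slack=3)
Line 2: ['they', 'language'] (min_width=13, slack=4)
Line 3: ['sand', 'silver'] (min_width=11, slack=6)
Line 4: ['magnetic', 'elephant'] (min_width=17, slack=0)
Line 5: ['bear', 'word', 'chair'] (min_width=15, slack=2)
Line 6: ['moon', 'wolf', 'sun'] (min_width=13, slack=4)
Line 7: ['guitar', 'page', 'sand'] (min_width=16, slack=1)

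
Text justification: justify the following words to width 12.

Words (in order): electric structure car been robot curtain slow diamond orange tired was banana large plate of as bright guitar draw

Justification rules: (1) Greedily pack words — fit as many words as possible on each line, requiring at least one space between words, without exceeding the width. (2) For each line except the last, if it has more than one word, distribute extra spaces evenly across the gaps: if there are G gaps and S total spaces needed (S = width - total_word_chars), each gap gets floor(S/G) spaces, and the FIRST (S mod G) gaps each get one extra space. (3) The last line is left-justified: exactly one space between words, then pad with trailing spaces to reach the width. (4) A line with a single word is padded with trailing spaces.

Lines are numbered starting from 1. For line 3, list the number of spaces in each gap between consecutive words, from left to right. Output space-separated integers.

Answer: 5

Derivation:
Line 1: ['electric'] (min_width=8, slack=4)
Line 2: ['structure'] (min_width=9, slack=3)
Line 3: ['car', 'been'] (min_width=8, slack=4)
Line 4: ['robot'] (min_width=5, slack=7)
Line 5: ['curtain', 'slow'] (min_width=12, slack=0)
Line 6: ['diamond'] (min_width=7, slack=5)
Line 7: ['orange', 'tired'] (min_width=12, slack=0)
Line 8: ['was', 'banana'] (min_width=10, slack=2)
Line 9: ['large', 'plate'] (min_width=11, slack=1)
Line 10: ['of', 'as', 'bright'] (min_width=12, slack=0)
Line 11: ['guitar', 'draw'] (min_width=11, slack=1)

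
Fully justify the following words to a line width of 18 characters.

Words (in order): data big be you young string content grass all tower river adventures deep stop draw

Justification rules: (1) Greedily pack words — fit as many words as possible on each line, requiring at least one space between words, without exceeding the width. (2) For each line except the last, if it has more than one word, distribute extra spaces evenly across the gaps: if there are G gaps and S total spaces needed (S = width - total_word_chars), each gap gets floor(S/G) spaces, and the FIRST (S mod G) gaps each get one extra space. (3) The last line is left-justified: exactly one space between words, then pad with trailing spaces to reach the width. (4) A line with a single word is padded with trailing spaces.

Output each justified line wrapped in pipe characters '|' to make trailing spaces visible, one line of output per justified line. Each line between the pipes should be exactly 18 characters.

Line 1: ['data', 'big', 'be', 'you'] (min_width=15, slack=3)
Line 2: ['young', 'string'] (min_width=12, slack=6)
Line 3: ['content', 'grass', 'all'] (min_width=17, slack=1)
Line 4: ['tower', 'river'] (min_width=11, slack=7)
Line 5: ['adventures', 'deep'] (min_width=15, slack=3)
Line 6: ['stop', 'draw'] (min_width=9, slack=9)

Answer: |data  big  be  you|
|young       string|
|content  grass all|
|tower        river|
|adventures    deep|
|stop draw         |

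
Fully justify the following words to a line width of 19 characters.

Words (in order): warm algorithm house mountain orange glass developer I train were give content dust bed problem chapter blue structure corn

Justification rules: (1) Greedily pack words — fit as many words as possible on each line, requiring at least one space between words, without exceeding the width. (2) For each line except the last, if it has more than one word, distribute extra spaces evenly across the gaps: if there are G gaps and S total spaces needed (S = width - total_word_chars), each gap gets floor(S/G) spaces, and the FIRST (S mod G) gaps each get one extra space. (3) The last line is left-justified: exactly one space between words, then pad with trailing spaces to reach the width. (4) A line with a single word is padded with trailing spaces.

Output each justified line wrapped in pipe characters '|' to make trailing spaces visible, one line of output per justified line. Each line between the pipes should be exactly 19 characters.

Answer: |warm      algorithm|
|house      mountain|
|orange        glass|
|developer  I  train|
|were  give  content|
|dust   bed  problem|
|chapter        blue|
|structure corn     |

Derivation:
Line 1: ['warm', 'algorithm'] (min_width=14, slack=5)
Line 2: ['house', 'mountain'] (min_width=14, slack=5)
Line 3: ['orange', 'glass'] (min_width=12, slack=7)
Line 4: ['developer', 'I', 'train'] (min_width=17, slack=2)
Line 5: ['were', 'give', 'content'] (min_width=17, slack=2)
Line 6: ['dust', 'bed', 'problem'] (min_width=16, slack=3)
Line 7: ['chapter', 'blue'] (min_width=12, slack=7)
Line 8: ['structure', 'corn'] (min_width=14, slack=5)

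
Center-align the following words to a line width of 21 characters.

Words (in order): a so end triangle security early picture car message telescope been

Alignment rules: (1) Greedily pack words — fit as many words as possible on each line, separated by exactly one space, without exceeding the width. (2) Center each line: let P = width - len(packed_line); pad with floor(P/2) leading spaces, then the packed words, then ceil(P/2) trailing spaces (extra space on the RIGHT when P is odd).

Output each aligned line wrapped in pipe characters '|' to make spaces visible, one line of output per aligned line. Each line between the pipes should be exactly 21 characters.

Line 1: ['a', 'so', 'end', 'triangle'] (min_width=17, slack=4)
Line 2: ['security', 'early'] (min_width=14, slack=7)
Line 3: ['picture', 'car', 'message'] (min_width=19, slack=2)
Line 4: ['telescope', 'been'] (min_width=14, slack=7)

Answer: |  a so end triangle  |
|   security early    |
| picture car message |
|   telescope been    |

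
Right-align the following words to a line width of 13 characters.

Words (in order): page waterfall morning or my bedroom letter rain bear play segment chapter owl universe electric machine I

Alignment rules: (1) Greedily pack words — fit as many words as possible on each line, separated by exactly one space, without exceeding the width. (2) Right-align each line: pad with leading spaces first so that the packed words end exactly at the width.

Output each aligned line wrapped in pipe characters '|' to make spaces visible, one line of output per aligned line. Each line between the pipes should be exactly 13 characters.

Line 1: ['page'] (min_width=4, slack=9)
Line 2: ['waterfall'] (min_width=9, slack=4)
Line 3: ['morning', 'or', 'my'] (min_width=13, slack=0)
Line 4: ['bedroom'] (min_width=7, slack=6)
Line 5: ['letter', 'rain'] (min_width=11, slack=2)
Line 6: ['bear', 'play'] (min_width=9, slack=4)
Line 7: ['segment'] (min_width=7, slack=6)
Line 8: ['chapter', 'owl'] (min_width=11, slack=2)
Line 9: ['universe'] (min_width=8, slack=5)
Line 10: ['electric'] (min_width=8, slack=5)
Line 11: ['machine', 'I'] (min_width=9, slack=4)

Answer: |         page|
|    waterfall|
|morning or my|
|      bedroom|
|  letter rain|
|    bear play|
|      segment|
|  chapter owl|
|     universe|
|     electric|
|    machine I|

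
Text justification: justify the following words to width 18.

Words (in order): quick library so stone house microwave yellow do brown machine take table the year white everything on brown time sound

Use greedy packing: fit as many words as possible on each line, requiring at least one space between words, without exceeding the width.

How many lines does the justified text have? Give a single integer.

Answer: 8

Derivation:
Line 1: ['quick', 'library', 'so'] (min_width=16, slack=2)
Line 2: ['stone', 'house'] (min_width=11, slack=7)
Line 3: ['microwave', 'yellow'] (min_width=16, slack=2)
Line 4: ['do', 'brown', 'machine'] (min_width=16, slack=2)
Line 5: ['take', 'table', 'the'] (min_width=14, slack=4)
Line 6: ['year', 'white'] (min_width=10, slack=8)
Line 7: ['everything', 'on'] (min_width=13, slack=5)
Line 8: ['brown', 'time', 'sound'] (min_width=16, slack=2)
Total lines: 8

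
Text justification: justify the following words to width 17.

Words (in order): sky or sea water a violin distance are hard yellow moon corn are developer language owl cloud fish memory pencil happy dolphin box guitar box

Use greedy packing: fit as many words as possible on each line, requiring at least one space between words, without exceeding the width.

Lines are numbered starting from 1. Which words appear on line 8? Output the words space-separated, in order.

Line 1: ['sky', 'or', 'sea', 'water'] (min_width=16, slack=1)
Line 2: ['a', 'violin', 'distance'] (min_width=17, slack=0)
Line 3: ['are', 'hard', 'yellow'] (min_width=15, slack=2)
Line 4: ['moon', 'corn', 'are'] (min_width=13, slack=4)
Line 5: ['developer'] (min_width=9, slack=8)
Line 6: ['language', 'owl'] (min_width=12, slack=5)
Line 7: ['cloud', 'fish', 'memory'] (min_width=17, slack=0)
Line 8: ['pencil', 'happy'] (min_width=12, slack=5)
Line 9: ['dolphin', 'box'] (min_width=11, slack=6)
Line 10: ['guitar', 'box'] (min_width=10, slack=7)

Answer: pencil happy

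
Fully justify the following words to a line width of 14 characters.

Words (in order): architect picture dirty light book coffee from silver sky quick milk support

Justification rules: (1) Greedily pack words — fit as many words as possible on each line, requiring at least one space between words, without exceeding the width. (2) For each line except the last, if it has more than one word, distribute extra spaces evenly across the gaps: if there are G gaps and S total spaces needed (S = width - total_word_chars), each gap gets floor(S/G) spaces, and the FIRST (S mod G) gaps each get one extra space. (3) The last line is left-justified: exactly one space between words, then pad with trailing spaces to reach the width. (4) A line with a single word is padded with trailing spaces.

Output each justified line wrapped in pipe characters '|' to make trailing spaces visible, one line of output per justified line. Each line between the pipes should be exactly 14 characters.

Answer: |architect     |
|picture  dirty|
|light     book|
|coffee    from|
|silver     sky|
|quick     milk|
|support       |

Derivation:
Line 1: ['architect'] (min_width=9, slack=5)
Line 2: ['picture', 'dirty'] (min_width=13, slack=1)
Line 3: ['light', 'book'] (min_width=10, slack=4)
Line 4: ['coffee', 'from'] (min_width=11, slack=3)
Line 5: ['silver', 'sky'] (min_width=10, slack=4)
Line 6: ['quick', 'milk'] (min_width=10, slack=4)
Line 7: ['support'] (min_width=7, slack=7)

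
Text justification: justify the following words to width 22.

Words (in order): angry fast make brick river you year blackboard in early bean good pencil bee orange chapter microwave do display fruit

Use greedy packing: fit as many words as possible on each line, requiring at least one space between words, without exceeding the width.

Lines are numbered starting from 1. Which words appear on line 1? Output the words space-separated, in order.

Answer: angry fast make brick

Derivation:
Line 1: ['angry', 'fast', 'make', 'brick'] (min_width=21, slack=1)
Line 2: ['river', 'you', 'year'] (min_width=14, slack=8)
Line 3: ['blackboard', 'in', 'early'] (min_width=19, slack=3)
Line 4: ['bean', 'good', 'pencil', 'bee'] (min_width=20, slack=2)
Line 5: ['orange', 'chapter'] (min_width=14, slack=8)
Line 6: ['microwave', 'do', 'display'] (min_width=20, slack=2)
Line 7: ['fruit'] (min_width=5, slack=17)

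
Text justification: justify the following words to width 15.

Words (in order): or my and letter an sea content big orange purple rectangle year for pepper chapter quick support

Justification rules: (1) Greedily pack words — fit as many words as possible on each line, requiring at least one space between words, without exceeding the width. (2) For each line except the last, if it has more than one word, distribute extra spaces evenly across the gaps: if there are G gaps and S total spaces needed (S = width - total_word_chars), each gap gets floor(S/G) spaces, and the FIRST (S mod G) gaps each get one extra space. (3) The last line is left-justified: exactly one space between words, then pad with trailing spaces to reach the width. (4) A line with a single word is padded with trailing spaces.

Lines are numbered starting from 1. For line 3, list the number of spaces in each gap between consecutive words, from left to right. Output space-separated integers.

Answer: 5

Derivation:
Line 1: ['or', 'my', 'and'] (min_width=9, slack=6)
Line 2: ['letter', 'an', 'sea'] (min_width=13, slack=2)
Line 3: ['content', 'big'] (min_width=11, slack=4)
Line 4: ['orange', 'purple'] (min_width=13, slack=2)
Line 5: ['rectangle', 'year'] (min_width=14, slack=1)
Line 6: ['for', 'pepper'] (min_width=10, slack=5)
Line 7: ['chapter', 'quick'] (min_width=13, slack=2)
Line 8: ['support'] (min_width=7, slack=8)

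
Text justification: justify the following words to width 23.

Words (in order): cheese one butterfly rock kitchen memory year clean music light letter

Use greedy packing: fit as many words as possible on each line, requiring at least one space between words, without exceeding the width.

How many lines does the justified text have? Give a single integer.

Line 1: ['cheese', 'one', 'butterfly'] (min_width=20, slack=3)
Line 2: ['rock', 'kitchen', 'memory'] (min_width=19, slack=4)
Line 3: ['year', 'clean', 'music', 'light'] (min_width=22, slack=1)
Line 4: ['letter'] (min_width=6, slack=17)
Total lines: 4

Answer: 4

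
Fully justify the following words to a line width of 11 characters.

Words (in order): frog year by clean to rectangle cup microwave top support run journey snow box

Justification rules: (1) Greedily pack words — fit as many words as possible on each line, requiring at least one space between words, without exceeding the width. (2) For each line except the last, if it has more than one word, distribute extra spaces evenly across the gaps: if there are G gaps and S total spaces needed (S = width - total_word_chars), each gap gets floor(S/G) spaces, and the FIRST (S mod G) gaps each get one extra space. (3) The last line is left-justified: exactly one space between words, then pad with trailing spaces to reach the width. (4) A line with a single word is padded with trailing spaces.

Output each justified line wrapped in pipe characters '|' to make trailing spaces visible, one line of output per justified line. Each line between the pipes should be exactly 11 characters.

Answer: |frog   year|
|by clean to|
|rectangle  |
|cup        |
|microwave  |
|top support|
|run journey|
|snow box   |

Derivation:
Line 1: ['frog', 'year'] (min_width=9, slack=2)
Line 2: ['by', 'clean', 'to'] (min_width=11, slack=0)
Line 3: ['rectangle'] (min_width=9, slack=2)
Line 4: ['cup'] (min_width=3, slack=8)
Line 5: ['microwave'] (min_width=9, slack=2)
Line 6: ['top', 'support'] (min_width=11, slack=0)
Line 7: ['run', 'journey'] (min_width=11, slack=0)
Line 8: ['snow', 'box'] (min_width=8, slack=3)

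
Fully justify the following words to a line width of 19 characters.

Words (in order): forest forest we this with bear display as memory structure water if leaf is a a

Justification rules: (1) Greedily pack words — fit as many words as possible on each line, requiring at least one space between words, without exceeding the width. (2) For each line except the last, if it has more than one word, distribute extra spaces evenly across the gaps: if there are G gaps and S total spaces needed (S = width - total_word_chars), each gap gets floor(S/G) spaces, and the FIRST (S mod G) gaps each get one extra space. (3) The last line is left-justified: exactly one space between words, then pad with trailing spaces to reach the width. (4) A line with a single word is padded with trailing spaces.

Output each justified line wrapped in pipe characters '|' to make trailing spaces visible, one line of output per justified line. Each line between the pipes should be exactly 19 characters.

Line 1: ['forest', 'forest', 'we'] (min_width=16, slack=3)
Line 2: ['this', 'with', 'bear'] (min_width=14, slack=5)
Line 3: ['display', 'as', 'memory'] (min_width=17, slack=2)
Line 4: ['structure', 'water', 'if'] (min_width=18, slack=1)
Line 5: ['leaf', 'is', 'a', 'a'] (min_width=11, slack=8)

Answer: |forest   forest  we|
|this    with   bear|
|display  as  memory|
|structure  water if|
|leaf is a a        |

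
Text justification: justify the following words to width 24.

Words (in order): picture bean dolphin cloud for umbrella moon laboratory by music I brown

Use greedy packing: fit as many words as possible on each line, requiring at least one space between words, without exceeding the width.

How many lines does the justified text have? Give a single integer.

Line 1: ['picture', 'bean', 'dolphin'] (min_width=20, slack=4)
Line 2: ['cloud', 'for', 'umbrella', 'moon'] (min_width=23, slack=1)
Line 3: ['laboratory', 'by', 'music', 'I'] (min_width=21, slack=3)
Line 4: ['brown'] (min_width=5, slack=19)
Total lines: 4

Answer: 4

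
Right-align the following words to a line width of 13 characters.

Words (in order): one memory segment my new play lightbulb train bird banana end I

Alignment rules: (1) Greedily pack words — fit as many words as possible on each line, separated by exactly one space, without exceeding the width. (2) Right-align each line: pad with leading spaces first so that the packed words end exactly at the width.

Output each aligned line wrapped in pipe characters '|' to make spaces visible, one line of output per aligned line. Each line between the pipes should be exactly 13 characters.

Answer: |   one memory|
|   segment my|
|     new play|
|    lightbulb|
|   train bird|
| banana end I|

Derivation:
Line 1: ['one', 'memory'] (min_width=10, slack=3)
Line 2: ['segment', 'my'] (min_width=10, slack=3)
Line 3: ['new', 'play'] (min_width=8, slack=5)
Line 4: ['lightbulb'] (min_width=9, slack=4)
Line 5: ['train', 'bird'] (min_width=10, slack=3)
Line 6: ['banana', 'end', 'I'] (min_width=12, slack=1)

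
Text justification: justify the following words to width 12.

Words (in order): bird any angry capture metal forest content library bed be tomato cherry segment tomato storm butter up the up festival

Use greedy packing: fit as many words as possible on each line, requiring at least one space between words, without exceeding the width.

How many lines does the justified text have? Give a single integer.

Line 1: ['bird', 'any'] (min_width=8, slack=4)
Line 2: ['angry'] (min_width=5, slack=7)
Line 3: ['capture'] (min_width=7, slack=5)
Line 4: ['metal', 'forest'] (min_width=12, slack=0)
Line 5: ['content'] (min_width=7, slack=5)
Line 6: ['library', 'bed'] (min_width=11, slack=1)
Line 7: ['be', 'tomato'] (min_width=9, slack=3)
Line 8: ['cherry'] (min_width=6, slack=6)
Line 9: ['segment'] (min_width=7, slack=5)
Line 10: ['tomato', 'storm'] (min_width=12, slack=0)
Line 11: ['butter', 'up'] (min_width=9, slack=3)
Line 12: ['the', 'up'] (min_width=6, slack=6)
Line 13: ['festival'] (min_width=8, slack=4)
Total lines: 13

Answer: 13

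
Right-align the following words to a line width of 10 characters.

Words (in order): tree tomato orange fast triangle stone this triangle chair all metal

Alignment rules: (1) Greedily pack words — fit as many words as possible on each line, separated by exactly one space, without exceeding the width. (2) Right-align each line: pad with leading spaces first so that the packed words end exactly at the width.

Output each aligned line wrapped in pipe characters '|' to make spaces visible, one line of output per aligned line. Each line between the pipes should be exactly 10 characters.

Line 1: ['tree'] (min_width=4, slack=6)
Line 2: ['tomato'] (min_width=6, slack=4)
Line 3: ['orange'] (min_width=6, slack=4)
Line 4: ['fast'] (min_width=4, slack=6)
Line 5: ['triangle'] (min_width=8, slack=2)
Line 6: ['stone', 'this'] (min_width=10, slack=0)
Line 7: ['triangle'] (min_width=8, slack=2)
Line 8: ['chair', 'all'] (min_width=9, slack=1)
Line 9: ['metal'] (min_width=5, slack=5)

Answer: |      tree|
|    tomato|
|    orange|
|      fast|
|  triangle|
|stone this|
|  triangle|
| chair all|
|     metal|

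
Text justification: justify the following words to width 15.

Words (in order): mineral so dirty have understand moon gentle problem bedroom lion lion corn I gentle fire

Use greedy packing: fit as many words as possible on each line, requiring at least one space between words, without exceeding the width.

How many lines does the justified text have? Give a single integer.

Line 1: ['mineral', 'so'] (min_width=10, slack=5)
Line 2: ['dirty', 'have'] (min_width=10, slack=5)
Line 3: ['understand', 'moon'] (min_width=15, slack=0)
Line 4: ['gentle', 'problem'] (min_width=14, slack=1)
Line 5: ['bedroom', 'lion'] (min_width=12, slack=3)
Line 6: ['lion', 'corn', 'I'] (min_width=11, slack=4)
Line 7: ['gentle', 'fire'] (min_width=11, slack=4)
Total lines: 7

Answer: 7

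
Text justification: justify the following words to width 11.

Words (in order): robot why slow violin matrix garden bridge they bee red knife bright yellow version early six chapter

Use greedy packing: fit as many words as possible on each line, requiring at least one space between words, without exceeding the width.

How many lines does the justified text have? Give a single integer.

Line 1: ['robot', 'why'] (min_width=9, slack=2)
Line 2: ['slow', 'violin'] (min_width=11, slack=0)
Line 3: ['matrix'] (min_width=6, slack=5)
Line 4: ['garden'] (min_width=6, slack=5)
Line 5: ['bridge', 'they'] (min_width=11, slack=0)
Line 6: ['bee', 'red'] (min_width=7, slack=4)
Line 7: ['knife'] (min_width=5, slack=6)
Line 8: ['bright'] (min_width=6, slack=5)
Line 9: ['yellow'] (min_width=6, slack=5)
Line 10: ['version'] (min_width=7, slack=4)
Line 11: ['early', 'six'] (min_width=9, slack=2)
Line 12: ['chapter'] (min_width=7, slack=4)
Total lines: 12

Answer: 12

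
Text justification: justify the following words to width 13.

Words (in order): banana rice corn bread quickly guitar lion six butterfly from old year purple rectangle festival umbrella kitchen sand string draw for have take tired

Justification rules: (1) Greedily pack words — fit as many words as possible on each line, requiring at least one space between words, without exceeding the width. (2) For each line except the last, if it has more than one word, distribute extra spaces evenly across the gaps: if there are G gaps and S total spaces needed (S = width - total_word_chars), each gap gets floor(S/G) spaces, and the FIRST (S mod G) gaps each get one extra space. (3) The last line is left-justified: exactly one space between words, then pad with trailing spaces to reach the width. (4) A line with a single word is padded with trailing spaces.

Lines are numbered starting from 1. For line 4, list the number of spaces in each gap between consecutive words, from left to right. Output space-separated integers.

Answer: 3

Derivation:
Line 1: ['banana', 'rice'] (min_width=11, slack=2)
Line 2: ['corn', 'bread'] (min_width=10, slack=3)
Line 3: ['quickly'] (min_width=7, slack=6)
Line 4: ['guitar', 'lion'] (min_width=11, slack=2)
Line 5: ['six', 'butterfly'] (min_width=13, slack=0)
Line 6: ['from', 'old', 'year'] (min_width=13, slack=0)
Line 7: ['purple'] (min_width=6, slack=7)
Line 8: ['rectangle'] (min_width=9, slack=4)
Line 9: ['festival'] (min_width=8, slack=5)
Line 10: ['umbrella'] (min_width=8, slack=5)
Line 11: ['kitchen', 'sand'] (min_width=12, slack=1)
Line 12: ['string', 'draw'] (min_width=11, slack=2)
Line 13: ['for', 'have', 'take'] (min_width=13, slack=0)
Line 14: ['tired'] (min_width=5, slack=8)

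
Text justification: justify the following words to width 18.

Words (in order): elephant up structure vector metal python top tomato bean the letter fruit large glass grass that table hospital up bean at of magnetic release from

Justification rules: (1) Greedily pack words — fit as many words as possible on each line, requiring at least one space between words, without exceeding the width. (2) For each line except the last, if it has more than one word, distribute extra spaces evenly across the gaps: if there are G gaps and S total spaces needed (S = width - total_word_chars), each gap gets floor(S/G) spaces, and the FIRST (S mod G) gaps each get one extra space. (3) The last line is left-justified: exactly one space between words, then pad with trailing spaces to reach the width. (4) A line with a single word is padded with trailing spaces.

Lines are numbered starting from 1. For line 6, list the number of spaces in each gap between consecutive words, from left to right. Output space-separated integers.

Answer: 2 2

Derivation:
Line 1: ['elephant', 'up'] (min_width=11, slack=7)
Line 2: ['structure', 'vector'] (min_width=16, slack=2)
Line 3: ['metal', 'python', 'top'] (min_width=16, slack=2)
Line 4: ['tomato', 'bean', 'the'] (min_width=15, slack=3)
Line 5: ['letter', 'fruit', 'large'] (min_width=18, slack=0)
Line 6: ['glass', 'grass', 'that'] (min_width=16, slack=2)
Line 7: ['table', 'hospital', 'up'] (min_width=17, slack=1)
Line 8: ['bean', 'at', 'of'] (min_width=10, slack=8)
Line 9: ['magnetic', 'release'] (min_width=16, slack=2)
Line 10: ['from'] (min_width=4, slack=14)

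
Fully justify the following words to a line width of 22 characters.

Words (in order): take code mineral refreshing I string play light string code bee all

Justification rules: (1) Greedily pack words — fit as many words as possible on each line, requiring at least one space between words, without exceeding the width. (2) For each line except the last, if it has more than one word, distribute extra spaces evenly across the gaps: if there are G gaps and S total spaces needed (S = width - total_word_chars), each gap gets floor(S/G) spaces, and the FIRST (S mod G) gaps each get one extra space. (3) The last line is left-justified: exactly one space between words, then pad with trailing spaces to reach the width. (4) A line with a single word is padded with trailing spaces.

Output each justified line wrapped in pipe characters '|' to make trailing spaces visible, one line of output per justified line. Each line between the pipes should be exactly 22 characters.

Line 1: ['take', 'code', 'mineral'] (min_width=17, slack=5)
Line 2: ['refreshing', 'I', 'string'] (min_width=19, slack=3)
Line 3: ['play', 'light', 'string', 'code'] (min_width=22, slack=0)
Line 4: ['bee', 'all'] (min_width=7, slack=15)

Answer: |take    code   mineral|
|refreshing   I  string|
|play light string code|
|bee all               |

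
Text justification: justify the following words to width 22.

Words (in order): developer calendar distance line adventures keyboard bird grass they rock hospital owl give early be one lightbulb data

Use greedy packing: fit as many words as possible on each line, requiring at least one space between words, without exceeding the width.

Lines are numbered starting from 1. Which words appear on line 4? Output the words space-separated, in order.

Answer: bird grass they rock

Derivation:
Line 1: ['developer', 'calendar'] (min_width=18, slack=4)
Line 2: ['distance', 'line'] (min_width=13, slack=9)
Line 3: ['adventures', 'keyboard'] (min_width=19, slack=3)
Line 4: ['bird', 'grass', 'they', 'rock'] (min_width=20, slack=2)
Line 5: ['hospital', 'owl', 'give'] (min_width=17, slack=5)
Line 6: ['early', 'be', 'one', 'lightbulb'] (min_width=22, slack=0)
Line 7: ['data'] (min_width=4, slack=18)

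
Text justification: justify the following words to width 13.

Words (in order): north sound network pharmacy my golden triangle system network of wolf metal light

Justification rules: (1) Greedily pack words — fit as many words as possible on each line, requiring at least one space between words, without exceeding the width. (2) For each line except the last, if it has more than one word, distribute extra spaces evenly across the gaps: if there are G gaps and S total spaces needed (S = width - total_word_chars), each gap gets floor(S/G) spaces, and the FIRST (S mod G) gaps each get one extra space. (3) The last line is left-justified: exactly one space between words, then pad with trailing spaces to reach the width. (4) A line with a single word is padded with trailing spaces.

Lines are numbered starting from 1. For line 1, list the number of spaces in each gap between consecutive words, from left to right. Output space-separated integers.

Line 1: ['north', 'sound'] (min_width=11, slack=2)
Line 2: ['network'] (min_width=7, slack=6)
Line 3: ['pharmacy', 'my'] (min_width=11, slack=2)
Line 4: ['golden'] (min_width=6, slack=7)
Line 5: ['triangle'] (min_width=8, slack=5)
Line 6: ['system'] (min_width=6, slack=7)
Line 7: ['network', 'of'] (min_width=10, slack=3)
Line 8: ['wolf', 'metal'] (min_width=10, slack=3)
Line 9: ['light'] (min_width=5, slack=8)

Answer: 3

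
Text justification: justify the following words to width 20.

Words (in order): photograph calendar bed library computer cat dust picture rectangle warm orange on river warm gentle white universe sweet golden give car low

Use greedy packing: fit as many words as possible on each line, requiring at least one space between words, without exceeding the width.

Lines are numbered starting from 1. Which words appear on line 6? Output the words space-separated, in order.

Answer: gentle white

Derivation:
Line 1: ['photograph', 'calendar'] (min_width=19, slack=1)
Line 2: ['bed', 'library', 'computer'] (min_width=20, slack=0)
Line 3: ['cat', 'dust', 'picture'] (min_width=16, slack=4)
Line 4: ['rectangle', 'warm'] (min_width=14, slack=6)
Line 5: ['orange', 'on', 'river', 'warm'] (min_width=20, slack=0)
Line 6: ['gentle', 'white'] (min_width=12, slack=8)
Line 7: ['universe', 'sweet'] (min_width=14, slack=6)
Line 8: ['golden', 'give', 'car', 'low'] (min_width=19, slack=1)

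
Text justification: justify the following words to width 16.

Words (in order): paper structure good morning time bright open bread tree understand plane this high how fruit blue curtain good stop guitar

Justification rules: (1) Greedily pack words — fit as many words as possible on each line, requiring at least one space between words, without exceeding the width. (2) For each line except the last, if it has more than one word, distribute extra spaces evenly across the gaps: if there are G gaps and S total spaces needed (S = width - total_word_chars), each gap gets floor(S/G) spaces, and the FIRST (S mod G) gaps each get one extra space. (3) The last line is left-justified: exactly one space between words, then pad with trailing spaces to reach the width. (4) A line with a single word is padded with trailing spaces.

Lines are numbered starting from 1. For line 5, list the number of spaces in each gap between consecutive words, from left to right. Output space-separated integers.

Line 1: ['paper', 'structure'] (min_width=15, slack=1)
Line 2: ['good', 'morning'] (min_width=12, slack=4)
Line 3: ['time', 'bright', 'open'] (min_width=16, slack=0)
Line 4: ['bread', 'tree'] (min_width=10, slack=6)
Line 5: ['understand', 'plane'] (min_width=16, slack=0)
Line 6: ['this', 'high', 'how'] (min_width=13, slack=3)
Line 7: ['fruit', 'blue'] (min_width=10, slack=6)
Line 8: ['curtain', 'good'] (min_width=12, slack=4)
Line 9: ['stop', 'guitar'] (min_width=11, slack=5)

Answer: 1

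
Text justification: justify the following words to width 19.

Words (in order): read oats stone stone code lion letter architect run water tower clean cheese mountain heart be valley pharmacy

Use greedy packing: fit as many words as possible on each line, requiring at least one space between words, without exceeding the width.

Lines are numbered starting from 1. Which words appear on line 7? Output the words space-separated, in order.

Answer: valley pharmacy

Derivation:
Line 1: ['read', 'oats', 'stone'] (min_width=15, slack=4)
Line 2: ['stone', 'code', 'lion'] (min_width=15, slack=4)
Line 3: ['letter', 'architect'] (min_width=16, slack=3)
Line 4: ['run', 'water', 'tower'] (min_width=15, slack=4)
Line 5: ['clean', 'cheese'] (min_width=12, slack=7)
Line 6: ['mountain', 'heart', 'be'] (min_width=17, slack=2)
Line 7: ['valley', 'pharmacy'] (min_width=15, slack=4)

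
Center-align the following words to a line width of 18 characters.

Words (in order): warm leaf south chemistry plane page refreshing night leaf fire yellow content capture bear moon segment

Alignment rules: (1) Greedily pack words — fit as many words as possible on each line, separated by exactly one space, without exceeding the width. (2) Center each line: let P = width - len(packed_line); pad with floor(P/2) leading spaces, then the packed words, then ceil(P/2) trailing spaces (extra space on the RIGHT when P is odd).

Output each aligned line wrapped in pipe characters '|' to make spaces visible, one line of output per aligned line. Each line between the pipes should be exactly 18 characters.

Line 1: ['warm', 'leaf', 'south'] (min_width=15, slack=3)
Line 2: ['chemistry', 'plane'] (min_width=15, slack=3)
Line 3: ['page', 'refreshing'] (min_width=15, slack=3)
Line 4: ['night', 'leaf', 'fire'] (min_width=15, slack=3)
Line 5: ['yellow', 'content'] (min_width=14, slack=4)
Line 6: ['capture', 'bear', 'moon'] (min_width=17, slack=1)
Line 7: ['segment'] (min_width=7, slack=11)

Answer: | warm leaf south  |
| chemistry plane  |
| page refreshing  |
| night leaf fire  |
|  yellow content  |
|capture bear moon |
|     segment      |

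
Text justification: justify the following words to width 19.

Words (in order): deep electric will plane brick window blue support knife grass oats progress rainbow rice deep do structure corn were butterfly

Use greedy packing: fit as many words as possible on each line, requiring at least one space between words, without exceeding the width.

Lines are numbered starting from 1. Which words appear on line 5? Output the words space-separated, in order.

Line 1: ['deep', 'electric', 'will'] (min_width=18, slack=1)
Line 2: ['plane', 'brick', 'window'] (min_width=18, slack=1)
Line 3: ['blue', 'support', 'knife'] (min_width=18, slack=1)
Line 4: ['grass', 'oats', 'progress'] (min_width=19, slack=0)
Line 5: ['rainbow', 'rice', 'deep'] (min_width=17, slack=2)
Line 6: ['do', 'structure', 'corn'] (min_width=17, slack=2)
Line 7: ['were', 'butterfly'] (min_width=14, slack=5)

Answer: rainbow rice deep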